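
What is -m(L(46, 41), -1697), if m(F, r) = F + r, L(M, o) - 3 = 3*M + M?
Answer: 1510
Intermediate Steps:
L(M, o) = 3 + 4*M (L(M, o) = 3 + (3*M + M) = 3 + 4*M)
-m(L(46, 41), -1697) = -((3 + 4*46) - 1697) = -((3 + 184) - 1697) = -(187 - 1697) = -1*(-1510) = 1510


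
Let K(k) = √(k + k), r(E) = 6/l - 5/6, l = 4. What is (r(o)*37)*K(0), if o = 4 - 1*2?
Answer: 0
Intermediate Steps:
o = 2 (o = 4 - 2 = 2)
r(E) = ⅔ (r(E) = 6/4 - 5/6 = 6*(¼) - 5*⅙ = 3/2 - ⅚ = ⅔)
K(k) = √2*√k (K(k) = √(2*k) = √2*√k)
(r(o)*37)*K(0) = ((⅔)*37)*(√2*√0) = 74*(√2*0)/3 = (74/3)*0 = 0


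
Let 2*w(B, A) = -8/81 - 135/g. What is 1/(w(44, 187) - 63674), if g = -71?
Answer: -11502/732367981 ≈ -1.5705e-5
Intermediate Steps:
w(B, A) = 10367/11502 (w(B, A) = (-8/81 - 135/(-71))/2 = (-8*1/81 - 135*(-1/71))/2 = (-8/81 + 135/71)/2 = (½)*(10367/5751) = 10367/11502)
1/(w(44, 187) - 63674) = 1/(10367/11502 - 63674) = 1/(-732367981/11502) = -11502/732367981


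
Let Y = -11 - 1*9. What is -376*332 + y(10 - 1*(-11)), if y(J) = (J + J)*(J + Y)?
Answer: -124790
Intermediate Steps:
Y = -20 (Y = -11 - 9 = -20)
y(J) = 2*J*(-20 + J) (y(J) = (J + J)*(J - 20) = (2*J)*(-20 + J) = 2*J*(-20 + J))
-376*332 + y(10 - 1*(-11)) = -376*332 + 2*(10 - 1*(-11))*(-20 + (10 - 1*(-11))) = -124832 + 2*(10 + 11)*(-20 + (10 + 11)) = -124832 + 2*21*(-20 + 21) = -124832 + 2*21*1 = -124832 + 42 = -124790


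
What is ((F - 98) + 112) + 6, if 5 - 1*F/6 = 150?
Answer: -850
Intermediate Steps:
F = -870 (F = 30 - 6*150 = 30 - 900 = -870)
((F - 98) + 112) + 6 = ((-870 - 98) + 112) + 6 = (-968 + 112) + 6 = -856 + 6 = -850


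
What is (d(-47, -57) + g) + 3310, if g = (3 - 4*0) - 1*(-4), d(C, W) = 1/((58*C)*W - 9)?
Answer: 515372242/155373 ≈ 3317.0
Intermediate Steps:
d(C, W) = 1/(-9 + 58*C*W) (d(C, W) = 1/(58*C*W - 9) = 1/(-9 + 58*C*W))
g = 7 (g = (3 + 0) + 4 = 3 + 4 = 7)
(d(-47, -57) + g) + 3310 = (1/(-9 + 58*(-47)*(-57)) + 7) + 3310 = (1/(-9 + 155382) + 7) + 3310 = (1/155373 + 7) + 3310 = 1087612/155373 + 3310 = 515372242/155373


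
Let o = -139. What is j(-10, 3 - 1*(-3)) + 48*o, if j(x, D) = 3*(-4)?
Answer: -6684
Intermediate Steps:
j(x, D) = -12
j(-10, 3 - 1*(-3)) + 48*o = -12 + 48*(-139) = -12 - 6672 = -6684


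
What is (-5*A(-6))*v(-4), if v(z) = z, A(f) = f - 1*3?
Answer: -180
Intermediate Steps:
A(f) = -3 + f (A(f) = f - 3 = -3 + f)
(-5*A(-6))*v(-4) = -5*(-3 - 6)*(-4) = -5*(-9)*(-4) = 45*(-4) = -180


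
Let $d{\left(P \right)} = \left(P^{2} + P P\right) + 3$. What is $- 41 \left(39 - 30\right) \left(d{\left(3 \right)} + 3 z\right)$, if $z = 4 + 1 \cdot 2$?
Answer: $-14391$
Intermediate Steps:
$d{\left(P \right)} = 3 + 2 P^{2}$ ($d{\left(P \right)} = \left(P^{2} + P^{2}\right) + 3 = 2 P^{2} + 3 = 3 + 2 P^{2}$)
$z = 6$ ($z = 4 + 2 = 6$)
$- 41 \left(39 - 30\right) \left(d{\left(3 \right)} + 3 z\right) = - 41 \left(39 - 30\right) \left(\left(3 + 2 \cdot 3^{2}\right) + 3 \cdot 6\right) = \left(-41\right) 9 \left(\left(3 + 2 \cdot 9\right) + 18\right) = - 369 \left(\left(3 + 18\right) + 18\right) = - 369 \left(21 + 18\right) = \left(-369\right) 39 = -14391$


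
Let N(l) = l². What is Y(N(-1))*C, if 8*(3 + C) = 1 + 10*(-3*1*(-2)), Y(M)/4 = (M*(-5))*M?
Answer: -185/2 ≈ -92.500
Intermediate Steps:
Y(M) = -20*M² (Y(M) = 4*((M*(-5))*M) = 4*((-5*M)*M) = 4*(-5*M²) = -20*M²)
C = 37/8 (C = -3 + (1 + 10*(-3*1*(-2)))/8 = -3 + (1 + 10*(-3*(-2)))/8 = -3 + (1 + 10*6)/8 = -3 + (1 + 60)/8 = -3 + (⅛)*61 = -3 + 61/8 = 37/8 ≈ 4.6250)
Y(N(-1))*C = -20*((-1)²)²*(37/8) = -20*1²*(37/8) = -20*1*(37/8) = -20*37/8 = -185/2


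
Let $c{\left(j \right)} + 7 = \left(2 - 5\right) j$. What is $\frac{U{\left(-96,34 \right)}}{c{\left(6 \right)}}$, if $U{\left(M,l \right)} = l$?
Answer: $- \frac{34}{25} \approx -1.36$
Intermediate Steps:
$c{\left(j \right)} = -7 - 3 j$ ($c{\left(j \right)} = -7 + \left(2 - 5\right) j = -7 - 3 j$)
$\frac{U{\left(-96,34 \right)}}{c{\left(6 \right)}} = \frac{34}{-7 - 18} = \frac{34}{-25} = 34 \left(- \frac{1}{25}\right) = - \frac{34}{25}$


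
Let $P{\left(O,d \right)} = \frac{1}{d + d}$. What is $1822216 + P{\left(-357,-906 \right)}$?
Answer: $\frac{3301855391}{1812} \approx 1.8222 \cdot 10^{6}$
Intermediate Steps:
$P{\left(O,d \right)} = \frac{1}{2 d}$
$1822216 + P{\left(-357,-906 \right)} = 1822216 + \frac{1}{2 \left(-906\right)} = 1822216 + \frac{1}{2} \left(- \frac{1}{906}\right) = 1822216 - \frac{1}{1812} = \frac{3301855391}{1812}$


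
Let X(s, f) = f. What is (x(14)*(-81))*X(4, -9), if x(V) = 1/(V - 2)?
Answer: 243/4 ≈ 60.750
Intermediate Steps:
x(V) = 1/(-2 + V)
(x(14)*(-81))*X(4, -9) = (-81/(-2 + 14))*(-9) = (-81/12)*(-9) = ((1/12)*(-81))*(-9) = -27/4*(-9) = 243/4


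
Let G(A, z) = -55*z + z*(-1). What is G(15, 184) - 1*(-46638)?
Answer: 36334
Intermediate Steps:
G(A, z) = -56*z (G(A, z) = -55*z - z = -56*z)
G(15, 184) - 1*(-46638) = -56*184 - 1*(-46638) = -10304 + 46638 = 36334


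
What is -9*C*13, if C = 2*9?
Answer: -2106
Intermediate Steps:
C = 18
-9*C*13 = -9*18*13 = -162*13 = -2106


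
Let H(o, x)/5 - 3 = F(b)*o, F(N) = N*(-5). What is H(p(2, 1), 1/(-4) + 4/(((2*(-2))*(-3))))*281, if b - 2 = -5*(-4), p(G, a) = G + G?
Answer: -613985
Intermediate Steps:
p(G, a) = 2*G
b = 22 (b = 2 - 5*(-4) = 2 + 20 = 22)
F(N) = -5*N
H(o, x) = 15 - 550*o (H(o, x) = 15 + 5*((-5*22)*o) = 15 + 5*(-110*o) = 15 - 550*o)
H(p(2, 1), 1/(-4) + 4/(((2*(-2))*(-3))))*281 = (15 - 1100*2)*281 = (15 - 550*4)*281 = (15 - 2200)*281 = -2185*281 = -613985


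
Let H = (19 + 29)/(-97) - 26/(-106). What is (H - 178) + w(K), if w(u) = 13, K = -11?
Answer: -849548/5141 ≈ -165.25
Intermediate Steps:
H = -1283/5141 (H = 48*(-1/97) - 26*(-1/106) = -48/97 + 13/53 = -1283/5141 ≈ -0.24956)
(H - 178) + w(K) = (-1283/5141 - 178) + 13 = -916381/5141 + 13 = -849548/5141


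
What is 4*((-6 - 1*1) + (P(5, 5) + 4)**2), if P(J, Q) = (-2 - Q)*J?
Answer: 3816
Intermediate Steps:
P(J, Q) = J*(-2 - Q)
4*((-6 - 1*1) + (P(5, 5) + 4)**2) = 4*((-6 - 1*1) + (-1*5*(2 + 5) + 4)**2) = 4*((-6 - 1) + (-1*5*7 + 4)**2) = 4*(-7 + (-35 + 4)**2) = 4*(-7 + (-31)**2) = 4*(-7 + 961) = 4*954 = 3816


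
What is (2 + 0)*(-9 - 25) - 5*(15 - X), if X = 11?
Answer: -88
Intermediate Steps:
(2 + 0)*(-9 - 25) - 5*(15 - X) = (2 + 0)*(-9 - 25) - 5*(15 - 1*11) = 2*(-34) - 5*(15 - 11) = -68 - 5*4 = -68 - 20 = -88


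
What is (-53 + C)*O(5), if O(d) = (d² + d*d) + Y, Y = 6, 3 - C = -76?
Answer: 1456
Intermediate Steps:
C = 79 (C = 3 - 1*(-76) = 3 + 76 = 79)
O(d) = 6 + 2*d² (O(d) = (d² + d*d) + 6 = (d² + d²) + 6 = 2*d² + 6 = 6 + 2*d²)
(-53 + C)*O(5) = (-53 + 79)*(6 + 2*5²) = 26*(6 + 2*25) = 26*(6 + 50) = 26*56 = 1456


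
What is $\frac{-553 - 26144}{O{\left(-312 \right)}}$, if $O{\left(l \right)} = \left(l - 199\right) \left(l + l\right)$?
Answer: $- \frac{8899}{106288} \approx -0.083725$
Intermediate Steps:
$O{\left(l \right)} = 2 l \left(-199 + l\right)$ ($O{\left(l \right)} = \left(-199 + l\right) 2 l = 2 l \left(-199 + l\right)$)
$\frac{-553 - 26144}{O{\left(-312 \right)}} = \frac{-553 - 26144}{2 \left(-312\right) \left(-199 - 312\right)} = \frac{-553 - 26144}{2 \left(-312\right) \left(-511\right)} = - \frac{26697}{318864} = \left(-26697\right) \frac{1}{318864} = - \frac{8899}{106288}$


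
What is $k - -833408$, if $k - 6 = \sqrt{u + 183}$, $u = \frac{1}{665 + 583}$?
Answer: $833414 + \frac{\sqrt{17814030}}{312} \approx 8.3343 \cdot 10^{5}$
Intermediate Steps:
$u = \frac{1}{1248} \approx 0.00080128$
$k = 6 + \frac{\sqrt{17814030}}{312}$ ($k = 6 + \sqrt{\frac{1}{1248} + 183} = 6 + \sqrt{\frac{228385}{1248}} = 6 + \frac{\sqrt{17814030}}{312} \approx 19.528$)
$k - -833408 = \left(6 + \frac{\sqrt{17814030}}{312}\right) - -833408 = \left(6 + \frac{\sqrt{17814030}}{312}\right) + 833408 = 833414 + \frac{\sqrt{17814030}}{312}$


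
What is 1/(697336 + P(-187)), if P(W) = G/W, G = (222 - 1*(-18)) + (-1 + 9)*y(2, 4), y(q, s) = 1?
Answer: 187/130401584 ≈ 1.4340e-6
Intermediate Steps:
G = 248 (G = (222 - 1*(-18)) + (-1 + 9)*1 = (222 + 18) + 8*1 = 240 + 8 = 248)
P(W) = 248/W
1/(697336 + P(-187)) = 1/(697336 + 248/(-187)) = 1/(697336 + 248*(-1/187)) = 1/(697336 - 248/187) = 1/(130401584/187) = 187/130401584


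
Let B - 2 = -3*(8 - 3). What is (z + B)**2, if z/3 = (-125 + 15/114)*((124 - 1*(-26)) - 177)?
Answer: 147341590201/1444 ≈ 1.0204e+8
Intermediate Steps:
B = -13 (B = 2 - 3*(8 - 3) = 2 - 3*5 = 2 - 15 = -13)
z = 384345/38 (z = 3*((-125 + 15/114)*((124 - 1*(-26)) - 177)) = 3*((-125 + 15*(1/114))*((124 + 26) - 177)) = 3*((-125 + 5/38)*(150 - 177)) = 3*(-4745/38*(-27)) = 3*(128115/38) = 384345/38 ≈ 10114.)
(z + B)**2 = (384345/38 - 13)**2 = (383851/38)**2 = 147341590201/1444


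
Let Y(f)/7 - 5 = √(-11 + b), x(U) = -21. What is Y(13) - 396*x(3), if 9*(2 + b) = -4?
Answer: 8351 + 77*I/3 ≈ 8351.0 + 25.667*I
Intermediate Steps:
b = -22/9 (b = -2 + (⅑)*(-4) = -2 - 4/9 = -22/9 ≈ -2.4444)
Y(f) = 35 + 77*I/3 (Y(f) = 35 + 7*√(-11 - 22/9) = 35 + 7*√(-121/9) = 35 + 7*(11*I/3) = 35 + 77*I/3)
Y(13) - 396*x(3) = (35 + 77*I/3) - 396*(-21) = (35 + 77*I/3) + 8316 = 8351 + 77*I/3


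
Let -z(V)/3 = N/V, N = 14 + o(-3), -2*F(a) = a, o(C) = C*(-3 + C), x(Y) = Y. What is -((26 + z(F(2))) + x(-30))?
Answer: -92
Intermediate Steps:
F(a) = -a/2
N = 32 (N = 14 - 3*(-3 - 3) = 14 - 3*(-6) = 14 + 18 = 32)
z(V) = -96/V
-((26 + z(F(2))) + x(-30)) = -((26 - 96/((-½*2))) - 30) = -((26 - 96/(-1)) - 30) = -((26 - 96*(-1)) - 30) = -((26 + 96) - 30) = -(122 - 30) = -1*92 = -92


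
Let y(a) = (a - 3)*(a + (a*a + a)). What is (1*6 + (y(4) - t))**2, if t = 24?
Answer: 36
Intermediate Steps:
y(a) = (-3 + a)*(a**2 + 2*a) (y(a) = (-3 + a)*(a + (a**2 + a)) = (-3 + a)*(a + (a + a**2)) = (-3 + a)*(a**2 + 2*a))
(1*6 + (y(4) - t))**2 = (1*6 + (4*(-6 + 4**2 - 1*4) - 1*24))**2 = (6 + (4*(-6 + 16 - 4) - 24))**2 = (6 + (4*6 - 24))**2 = (6 + (24 - 24))**2 = (6 + 0)**2 = 6**2 = 36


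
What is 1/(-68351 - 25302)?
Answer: -1/93653 ≈ -1.0678e-5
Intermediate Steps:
1/(-68351 - 25302) = 1/(-93653) = -1/93653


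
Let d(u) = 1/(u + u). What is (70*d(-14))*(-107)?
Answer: 535/2 ≈ 267.50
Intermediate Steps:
d(u) = 1/(2*u)
(70*d(-14))*(-107) = (70*((1/2)/(-14)))*(-107) = (70*((1/2)*(-1/14)))*(-107) = (70*(-1/28))*(-107) = -5/2*(-107) = 535/2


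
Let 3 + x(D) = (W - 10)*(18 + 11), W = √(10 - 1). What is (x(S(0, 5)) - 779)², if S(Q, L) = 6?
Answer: 970225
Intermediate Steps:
W = 3 (W = √9 = 3)
x(D) = -206 (x(D) = -3 + (3 - 10)*(18 + 11) = -3 - 7*29 = -3 - 203 = -206)
(x(S(0, 5)) - 779)² = (-206 - 779)² = (-985)² = 970225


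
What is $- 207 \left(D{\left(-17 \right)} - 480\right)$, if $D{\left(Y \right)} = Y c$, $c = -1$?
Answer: $95841$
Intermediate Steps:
$D{\left(Y \right)} = - Y$ ($D{\left(Y \right)} = Y \left(-1\right) = - Y$)
$- 207 \left(D{\left(-17 \right)} - 480\right) = - 207 \left(\left(-1\right) \left(-17\right) - 480\right) = - 207 \left(17 - 480\right) = \left(-207\right) \left(-463\right) = 95841$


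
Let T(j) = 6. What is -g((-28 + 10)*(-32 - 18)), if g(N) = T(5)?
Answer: -6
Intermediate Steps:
g(N) = 6
-g((-28 + 10)*(-32 - 18)) = -1*6 = -6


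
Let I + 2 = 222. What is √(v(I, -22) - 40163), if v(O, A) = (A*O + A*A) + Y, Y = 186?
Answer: I*√44333 ≈ 210.55*I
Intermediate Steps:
I = 220 (I = -2 + 222 = 220)
v(O, A) = 186 + A² + A*O (v(O, A) = (A*O + A*A) + 186 = (A*O + A²) + 186 = (A² + A*O) + 186 = 186 + A² + A*O)
√(v(I, -22) - 40163) = √((186 + (-22)² - 22*220) - 40163) = √((186 + 484 - 4840) - 40163) = √(-4170 - 40163) = √(-44333) = I*√44333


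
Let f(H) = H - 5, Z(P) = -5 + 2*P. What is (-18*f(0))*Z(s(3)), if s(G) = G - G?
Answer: -450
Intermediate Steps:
s(G) = 0
f(H) = -5 + H
(-18*f(0))*Z(s(3)) = (-18*(-5 + 0))*(-5 + 2*0) = (-18*(-5))*(-5 + 0) = 90*(-5) = -450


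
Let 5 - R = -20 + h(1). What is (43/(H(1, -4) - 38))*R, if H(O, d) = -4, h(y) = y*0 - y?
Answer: -559/21 ≈ -26.619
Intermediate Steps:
h(y) = -y (h(y) = 0 - y = -y)
R = 26 (R = 5 - (-20 - 1*1) = 5 - (-20 - 1) = 5 - 1*(-21) = 5 + 21 = 26)
(43/(H(1, -4) - 38))*R = (43/(-4 - 38))*26 = (43/(-42))*26 = -1/42*43*26 = -43/42*26 = -559/21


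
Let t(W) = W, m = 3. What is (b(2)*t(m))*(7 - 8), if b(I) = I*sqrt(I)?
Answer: -6*sqrt(2) ≈ -8.4853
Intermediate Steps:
b(I) = I**(3/2)
(b(2)*t(m))*(7 - 8) = (2**(3/2)*3)*(7 - 8) = ((2*sqrt(2))*3)*(-1) = (6*sqrt(2))*(-1) = -6*sqrt(2)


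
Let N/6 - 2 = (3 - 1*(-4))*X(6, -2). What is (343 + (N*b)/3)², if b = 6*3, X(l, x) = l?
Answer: 3713329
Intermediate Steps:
b = 18
N = 264 (N = 12 + 6*((3 - 1*(-4))*6) = 12 + 6*((3 + 4)*6) = 12 + 6*(7*6) = 12 + 6*42 = 12 + 252 = 264)
(343 + (N*b)/3)² = (343 + (264*18)/3)² = (343 + 4752*(⅓))² = (343 + 1584)² = 1927² = 3713329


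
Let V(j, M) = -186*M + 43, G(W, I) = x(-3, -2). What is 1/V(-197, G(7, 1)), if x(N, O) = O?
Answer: 1/415 ≈ 0.0024096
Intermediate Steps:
G(W, I) = -2
V(j, M) = 43 - 186*M
1/V(-197, G(7, 1)) = 1/(43 - 186*(-2)) = 1/(43 + 372) = 1/415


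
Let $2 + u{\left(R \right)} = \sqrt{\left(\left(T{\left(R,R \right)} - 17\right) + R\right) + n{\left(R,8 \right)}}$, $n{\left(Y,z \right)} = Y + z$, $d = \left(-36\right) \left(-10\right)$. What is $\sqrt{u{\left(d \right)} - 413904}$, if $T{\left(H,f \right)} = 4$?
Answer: $\sqrt{-413906 + \sqrt{715}} \approx 643.33 i$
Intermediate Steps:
$d = 360$
$u{\left(R \right)} = -2 + \sqrt{-5 + 2 R}$ ($u{\left(R \right)} = -2 + \sqrt{\left(\left(4 - 17\right) + R\right) + \left(R + 8\right)} = -2 + \sqrt{\left(-13 + R\right) + \left(8 + R\right)} = -2 + \sqrt{-5 + 2 R}$)
$\sqrt{u{\left(d \right)} - 413904} = \sqrt{\left(-2 + \sqrt{-5 + 2 \cdot 360}\right) - 413904} = \sqrt{\left(-2 + \sqrt{-5 + 720}\right) - 413904} = \sqrt{\left(-2 + \sqrt{715}\right) - 413904} = \sqrt{-413906 + \sqrt{715}}$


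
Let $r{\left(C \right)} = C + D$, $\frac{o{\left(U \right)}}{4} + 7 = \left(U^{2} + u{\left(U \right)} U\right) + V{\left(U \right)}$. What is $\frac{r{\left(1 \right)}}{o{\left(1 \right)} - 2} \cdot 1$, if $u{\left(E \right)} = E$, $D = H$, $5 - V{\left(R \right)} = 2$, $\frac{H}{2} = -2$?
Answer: $\frac{3}{10} \approx 0.3$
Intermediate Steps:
$H = -4$ ($H = 2 \left(-2\right) = -4$)
$V{\left(R \right)} = 3$ ($V{\left(R \right)} = 5 - 2 = 3$)
$D = -4$
$o{\left(U \right)} = -16 + 8 U^{2}$ ($o{\left(U \right)} = -28 + 4 \left(\left(U^{2} + U U\right) + 3\right) = -28 + 4 \left(\left(U^{2} + U^{2}\right) + 3\right) = -28 + 4 \left(2 U^{2} + 3\right) = -28 + 4 \left(3 + 2 U^{2}\right) = -28 + \left(12 + 8 U^{2}\right) = -16 + 8 U^{2}$)
$r{\left(C \right)} = -4 + C$ ($r{\left(C \right)} = C - 4 = -4 + C$)
$\frac{r{\left(1 \right)}}{o{\left(1 \right)} - 2} \cdot 1 = \frac{-4 + 1}{\left(-16 + 8 \cdot 1^{2}\right) - 2} \cdot 1 = \frac{1}{\left(-16 + 8 \cdot 1\right) - 2} \left(-3\right) 1 = \frac{1}{\left(-16 + 8\right) - 2} \left(-3\right) 1 = \frac{1}{-8 - 2} \left(-3\right) 1 = \frac{1}{-10} \left(-3\right) 1 = \left(- \frac{1}{10}\right) \left(-3\right) 1 = \frac{3}{10} \cdot 1 = \frac{3}{10}$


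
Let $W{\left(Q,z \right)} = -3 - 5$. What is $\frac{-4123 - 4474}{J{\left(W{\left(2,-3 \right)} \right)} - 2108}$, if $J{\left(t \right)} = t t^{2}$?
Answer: $\frac{8597}{2620} \approx 3.2813$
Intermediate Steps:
$W{\left(Q,z \right)} = -8$ ($W{\left(Q,z \right)} = -3 - 5 = -8$)
$J{\left(t \right)} = t^{3}$
$\frac{-4123 - 4474}{J{\left(W{\left(2,-3 \right)} \right)} - 2108} = \frac{-4123 - 4474}{\left(-8\right)^{3} - 2108} = - \frac{8597}{-512 - 2108} = - \frac{8597}{-2620} = \left(-8597\right) \left(- \frac{1}{2620}\right) = \frac{8597}{2620}$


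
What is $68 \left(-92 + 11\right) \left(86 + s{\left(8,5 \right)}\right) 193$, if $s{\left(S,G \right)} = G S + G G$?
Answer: $-160519644$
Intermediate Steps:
$s{\left(S,G \right)} = G^{2} + G S$ ($s{\left(S,G \right)} = G S + G^{2} = G^{2} + G S$)
$68 \left(-92 + 11\right) \left(86 + s{\left(8,5 \right)}\right) 193 = 68 \left(-92 + 11\right) \left(86 + 5 \left(5 + 8\right)\right) 193 = 68 \left(- 81 \left(86 + 5 \cdot 13\right)\right) 193 = 68 \left(- 81 \left(86 + 65\right)\right) 193 = 68 \left(\left(-81\right) 151\right) 193 = 68 \left(-12231\right) 193 = \left(-831708\right) 193 = -160519644$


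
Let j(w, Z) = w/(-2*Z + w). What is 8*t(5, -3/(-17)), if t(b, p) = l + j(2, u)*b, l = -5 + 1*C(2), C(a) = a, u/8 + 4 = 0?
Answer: -752/33 ≈ -22.788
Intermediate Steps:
u = -32 (u = -32 + 8*0 = -32 + 0 = -32)
j(w, Z) = w/(w - 2*Z)
l = -3 (l = -5 + 1*2 = -5 + 2 = -3)
t(b, p) = -3 + b/33 (t(b, p) = -3 + (2/(2 - 2*(-32)))*b = -3 + (2/(2 + 64))*b = -3 + (2/66)*b = -3 + (2*(1/66))*b = -3 + b/33)
8*t(5, -3/(-17)) = 8*(-3 + (1/33)*5) = 8*(-3 + 5/33) = 8*(-94/33) = -752/33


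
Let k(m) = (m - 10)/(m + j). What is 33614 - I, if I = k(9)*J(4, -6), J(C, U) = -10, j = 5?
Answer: 235293/7 ≈ 33613.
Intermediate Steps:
k(m) = (-10 + m)/(5 + m) (k(m) = (m - 10)/(m + 5) = (-10 + m)/(5 + m))
I = 5/7 (I = ((-10 + 9)/(5 + 9))*(-10) = (-1/14)*(-10) = ((1/14)*(-1))*(-10) = -1/14*(-10) = 5/7 ≈ 0.71429)
33614 - I = 33614 - 1*5/7 = 33614 - 5/7 = 235293/7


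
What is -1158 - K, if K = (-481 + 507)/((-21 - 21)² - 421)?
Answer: -1555220/1343 ≈ -1158.0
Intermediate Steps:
K = 26/1343 (K = 26/((-42)² - 421) = 26/(1764 - 421) = 26/1343 ≈ 0.019360)
-1158 - K = -1158 - 1*26/1343 = -1158 - 26/1343 = -1555220/1343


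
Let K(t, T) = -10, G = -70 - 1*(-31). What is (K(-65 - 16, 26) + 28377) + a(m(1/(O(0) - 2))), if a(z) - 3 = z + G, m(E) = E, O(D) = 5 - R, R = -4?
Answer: 198318/7 ≈ 28331.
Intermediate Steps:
G = -39 (G = -70 + 31 = -39)
O(D) = 9 (O(D) = 5 - 1*(-4) = 5 + 4 = 9)
a(z) = -36 + z (a(z) = 3 + (z - 39) = 3 + (-39 + z) = -36 + z)
(K(-65 - 16, 26) + 28377) + a(m(1/(O(0) - 2))) = (-10 + 28377) + (-36 + 1/(9 - 2)) = 28367 + (-36 + 1/7) = 28367 - 251/7 = 198318/7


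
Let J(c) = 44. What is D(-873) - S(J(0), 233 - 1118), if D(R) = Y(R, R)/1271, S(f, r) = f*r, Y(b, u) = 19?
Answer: 49492759/1271 ≈ 38940.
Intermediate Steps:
D(R) = 19/1271
D(-873) - S(J(0), 233 - 1118) = 19/1271 - 44*(233 - 1118) = 19/1271 - 44*(-885) = 19/1271 - 1*(-38940) = 19/1271 + 38940 = 49492759/1271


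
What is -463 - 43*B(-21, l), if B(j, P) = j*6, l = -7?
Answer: 4955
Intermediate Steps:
B(j, P) = 6*j
-463 - 43*B(-21, l) = -463 - 258*(-21) = -463 - 43*(-126) = -463 + 5418 = 4955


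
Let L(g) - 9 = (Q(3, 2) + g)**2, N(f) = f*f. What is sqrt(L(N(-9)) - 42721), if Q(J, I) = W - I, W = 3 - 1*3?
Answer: I*sqrt(36471) ≈ 190.97*I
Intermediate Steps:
W = 0 (W = 3 - 3 = 0)
N(f) = f**2
Q(J, I) = -I (Q(J, I) = 0 - I = -I)
L(g) = 9 + (-2 + g)**2 (L(g) = 9 + (-1*2 + g)**2 = 9 + (-2 + g)**2)
sqrt(L(N(-9)) - 42721) = sqrt((9 + (-2 + (-9)**2)**2) - 42721) = sqrt((9 + (-2 + 81)**2) - 42721) = sqrt((9 + 79**2) - 42721) = sqrt((9 + 6241) - 42721) = sqrt(6250 - 42721) = sqrt(-36471) = I*sqrt(36471)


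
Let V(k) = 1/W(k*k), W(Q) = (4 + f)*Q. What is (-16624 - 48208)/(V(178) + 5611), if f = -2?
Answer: -4108274176/355557849 ≈ -11.554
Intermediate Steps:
W(Q) = 2*Q (W(Q) = (4 - 2)*Q = 2*Q)
V(k) = 1/(2*k**2) (V(k) = 1/(2*(k*k)) = 1/(2*k**2))
(-16624 - 48208)/(V(178) + 5611) = (-16624 - 48208)/((1/2)/178**2 + 5611) = -64832/((1/2)*(1/31684) + 5611) = -64832/(1/63368 + 5611) = -64832/355557849/63368 = -64832*63368/355557849 = -4108274176/355557849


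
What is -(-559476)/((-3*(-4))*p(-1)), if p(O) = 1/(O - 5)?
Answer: -279738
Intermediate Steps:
p(O) = 1/(-5 + O)
-(-559476)/((-3*(-4))*p(-1)) = -(-559476)/((-3*(-4))/(-5 - 1)) = -(-559476)/(12/(-6)) = -(-559476)/(12*(-1/6)) = -(-559476)/(-2) = -(-559476)*(-1)/2 = -62164*9/2 = -279738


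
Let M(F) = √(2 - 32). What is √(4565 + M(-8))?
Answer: √(4565 + I*√30) ≈ 67.565 + 0.0405*I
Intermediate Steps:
M(F) = I*√30 (M(F) = √(-30) = I*√30)
√(4565 + M(-8)) = √(4565 + I*√30)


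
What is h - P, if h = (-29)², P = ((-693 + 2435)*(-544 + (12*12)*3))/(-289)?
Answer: 47945/289 ≈ 165.90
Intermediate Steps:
P = 195104/289 (P = (1742*(-544 + 144*3))*(-1/289) = (1742*(-544 + 432))*(-1/289) = (1742*(-112))*(-1/289) = -195104*(-1/289) = 195104/289 ≈ 675.10)
h = 841
h - P = 841 - 1*195104/289 = 841 - 195104/289 = 47945/289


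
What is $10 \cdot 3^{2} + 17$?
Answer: $107$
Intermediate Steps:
$10 \cdot 3^{2} + 17 = 10 \cdot 9 + 17 = 90 + 17 = 107$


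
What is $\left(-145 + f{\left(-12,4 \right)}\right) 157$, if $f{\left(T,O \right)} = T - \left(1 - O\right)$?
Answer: $-24178$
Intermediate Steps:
$f{\left(T,O \right)} = -1 + O + T$ ($f{\left(T,O \right)} = T + \left(-1 + O\right) = -1 + O + T$)
$\left(-145 + f{\left(-12,4 \right)}\right) 157 = \left(-145 - 9\right) 157 = \left(-154\right) 157 = -24178$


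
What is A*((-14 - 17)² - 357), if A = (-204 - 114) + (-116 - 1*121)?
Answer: -335220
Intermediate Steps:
A = -555 (A = -318 + (-116 - 121) = -318 - 237 = -555)
A*((-14 - 17)² - 357) = -555*((-14 - 17)² - 357) = -555*((-31)² - 357) = -555*(961 - 357) = -555*604 = -335220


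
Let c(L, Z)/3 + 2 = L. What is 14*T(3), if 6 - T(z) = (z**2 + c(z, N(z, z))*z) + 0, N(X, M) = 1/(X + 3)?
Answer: -168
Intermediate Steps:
N(X, M) = 1/(3 + X)
c(L, Z) = -6 + 3*L
T(z) = 6 - z**2 - z*(-6 + 3*z) (T(z) = 6 - ((z**2 + (-6 + 3*z)*z) + 0) = 6 - ((z**2 + z*(-6 + 3*z)) + 0) = 6 - (z**2 + z*(-6 + 3*z)) = 6 + (-z**2 - z*(-6 + 3*z)) = 6 - z**2 - z*(-6 + 3*z))
14*T(3) = 14*(6 - 4*3**2 + 6*3) = 14*(6 - 4*9 + 18) = 14*(6 - 36 + 18) = 14*(-12) = -168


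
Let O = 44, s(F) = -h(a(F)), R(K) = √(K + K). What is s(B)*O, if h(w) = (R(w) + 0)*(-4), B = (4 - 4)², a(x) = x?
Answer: 0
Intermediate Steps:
R(K) = √2*√K (R(K) = √(2*K) = √2*√K)
B = 0 (B = 0² = 0)
h(w) = -4*√2*√w (h(w) = (√2*√w + 0)*(-4) = (√2*√w)*(-4) = -4*√2*√w)
s(F) = 4*√2*√F (s(F) = -(-4)*√2*√F = 4*√2*√F)
s(B)*O = (4*√2*√0)*44 = (4*√2*0)*44 = 0*44 = 0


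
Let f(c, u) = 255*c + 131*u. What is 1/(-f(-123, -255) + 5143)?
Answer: 1/69913 ≈ 1.4303e-5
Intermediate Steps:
f(c, u) = 131*u + 255*c
1/(-f(-123, -255) + 5143) = 1/(-(131*(-255) + 255*(-123)) + 5143) = 1/(-(-33405 - 31365) + 5143) = 1/(-1*(-64770) + 5143) = 1/(64770 + 5143) = 1/69913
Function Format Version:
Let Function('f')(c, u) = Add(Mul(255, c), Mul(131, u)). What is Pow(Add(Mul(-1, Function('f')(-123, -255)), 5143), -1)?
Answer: Rational(1, 69913) ≈ 1.4303e-5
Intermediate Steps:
Function('f')(c, u) = Add(Mul(131, u), Mul(255, c))
Pow(Add(Mul(-1, Function('f')(-123, -255)), 5143), -1) = Pow(Add(Mul(-1, Add(Mul(131, -255), Mul(255, -123))), 5143), -1) = Pow(Add(Mul(-1, Add(-33405, -31365)), 5143), -1) = Pow(Add(Mul(-1, -64770), 5143), -1) = Pow(Add(64770, 5143), -1) = Pow(69913, -1) = Rational(1, 69913)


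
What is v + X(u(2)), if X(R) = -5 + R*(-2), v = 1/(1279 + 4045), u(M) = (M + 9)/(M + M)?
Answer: -55901/5324 ≈ -10.500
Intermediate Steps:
u(M) = (9 + M)/(2*M) (u(M) = (9 + M)/((2*M)) = (9 + M)*(1/(2*M)) = (9 + M)/(2*M))
v = 1/5324 ≈ 0.00018783
X(R) = -5 - 2*R
v + X(u(2)) = 1/5324 + (-5 - (9 + 2)/2) = 1/5324 + (-5 - 11/2) = 1/5324 - 21/2 = -55901/5324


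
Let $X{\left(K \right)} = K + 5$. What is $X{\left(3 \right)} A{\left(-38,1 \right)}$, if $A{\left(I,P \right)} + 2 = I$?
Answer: $-320$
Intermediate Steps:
$A{\left(I,P \right)} = -2 + I$
$X{\left(K \right)} = 5 + K$
$X{\left(3 \right)} A{\left(-38,1 \right)} = \left(5 + 3\right) \left(-2 - 38\right) = 8 \left(-40\right) = -320$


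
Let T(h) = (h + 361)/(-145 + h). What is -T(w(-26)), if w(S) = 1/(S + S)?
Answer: 18771/7541 ≈ 2.4892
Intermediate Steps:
w(S) = 1/(2*S)
T(h) = (361 + h)/(-145 + h)
-T(w(-26)) = -(361 + (½)/(-26))/(-145 + (½)/(-26)) = -(361 + (½)*(-1/26))/(-145 + (½)*(-1/26)) = -(361 - 1/52)/(-145 - 1/52) = -18771/((-7541/52)*52) = -(-52)*18771/(7541*52) = -1*(-18771/7541) = 18771/7541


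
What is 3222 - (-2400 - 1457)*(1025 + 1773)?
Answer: 10795108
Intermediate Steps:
3222 - (-2400 - 1457)*(1025 + 1773) = 3222 - (-3857)*2798 = 3222 - 1*(-10791886) = 3222 + 10791886 = 10795108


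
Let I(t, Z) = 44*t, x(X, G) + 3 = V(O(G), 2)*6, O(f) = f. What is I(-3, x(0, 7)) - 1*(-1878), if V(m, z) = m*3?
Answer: 1746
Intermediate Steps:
V(m, z) = 3*m
x(X, G) = -3 + 18*G (x(X, G) = -3 + (3*G)*6 = -3 + 18*G)
I(-3, x(0, 7)) - 1*(-1878) = 44*(-3) - 1*(-1878) = -132 + 1878 = 1746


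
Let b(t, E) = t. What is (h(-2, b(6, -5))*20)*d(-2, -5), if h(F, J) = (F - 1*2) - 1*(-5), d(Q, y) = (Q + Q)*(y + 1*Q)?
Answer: 560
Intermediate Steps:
d(Q, y) = 2*Q*(Q + y) (d(Q, y) = (2*Q)*(y + Q) = (2*Q)*(Q + y) = 2*Q*(Q + y))
h(F, J) = 3 + F (h(F, J) = (F - 2) + 5 = (-2 + F) + 5 = 3 + F)
(h(-2, b(6, -5))*20)*d(-2, -5) = ((3 - 2)*20)*(2*(-2)*(-2 - 5)) = (1*20)*(2*(-2)*(-7)) = 20*28 = 560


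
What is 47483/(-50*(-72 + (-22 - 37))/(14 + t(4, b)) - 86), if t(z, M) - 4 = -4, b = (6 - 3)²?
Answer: 332381/2673 ≈ 124.35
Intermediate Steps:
b = 9 (b = 3² = 9)
t(z, M) = 0 (t(z, M) = 4 - 4 = 0)
47483/(-50*(-72 + (-22 - 37))/(14 + t(4, b)) - 86) = 47483/(-50*(-72 + (-22 - 37))/(14 + 0) - 86) = 47483/(-50*(-72 - 59)/14 - 86) = 47483/(-(-6550)/14 - 86) = 47483/(-50*(-131/14) - 86) = 47483/(3275/7 - 86) = 47483/(2673/7) = 47483*(7/2673) = 332381/2673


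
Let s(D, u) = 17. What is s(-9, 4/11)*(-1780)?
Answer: -30260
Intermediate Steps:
s(-9, 4/11)*(-1780) = 17*(-1780) = -30260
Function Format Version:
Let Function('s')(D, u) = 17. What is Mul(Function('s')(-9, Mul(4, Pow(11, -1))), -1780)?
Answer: -30260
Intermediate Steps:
Mul(Function('s')(-9, Mul(4, Pow(11, -1))), -1780) = Mul(17, -1780) = -30260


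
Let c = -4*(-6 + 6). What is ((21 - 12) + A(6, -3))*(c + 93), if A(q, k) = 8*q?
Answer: 5301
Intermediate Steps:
c = 0 (c = -4*0 = 0)
((21 - 12) + A(6, -3))*(c + 93) = ((21 - 12) + 8*6)*(0 + 93) = (9 + 48)*93 = 57*93 = 5301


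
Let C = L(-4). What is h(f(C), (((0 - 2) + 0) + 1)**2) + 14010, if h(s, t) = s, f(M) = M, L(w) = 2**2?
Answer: 14014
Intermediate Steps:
L(w) = 4
C = 4
h(f(C), (((0 - 2) + 0) + 1)**2) + 14010 = 4 + 14010 = 14014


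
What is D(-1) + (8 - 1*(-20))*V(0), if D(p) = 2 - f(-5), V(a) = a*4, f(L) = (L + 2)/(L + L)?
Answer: 17/10 ≈ 1.7000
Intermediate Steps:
f(L) = (2 + L)/(2*L) (f(L) = (2 + L)/((2*L)) = (2 + L)*(1/(2*L)) = (2 + L)/(2*L))
V(a) = 4*a
D(p) = 17/10 (D(p) = 2 - (2 - 5)/(2*(-5)) = 2 - (-1)*(-3)/(2*5) = 2 - 1*3/10 = 2 - 3/10 = 17/10)
D(-1) + (8 - 1*(-20))*V(0) = 17/10 + (8 - 1*(-20))*(4*0) = 17/10 + (8 + 20)*0 = 17/10 + 28*0 = 17/10 + 0 = 17/10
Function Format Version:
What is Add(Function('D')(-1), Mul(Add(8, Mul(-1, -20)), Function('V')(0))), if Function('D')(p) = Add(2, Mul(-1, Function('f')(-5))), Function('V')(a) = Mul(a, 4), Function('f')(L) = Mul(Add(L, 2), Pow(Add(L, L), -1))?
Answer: Rational(17, 10) ≈ 1.7000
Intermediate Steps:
Function('f')(L) = Mul(Rational(1, 2), Pow(L, -1), Add(2, L)) (Function('f')(L) = Mul(Add(2, L), Pow(Mul(2, L), -1)) = Mul(Add(2, L), Mul(Rational(1, 2), Pow(L, -1))) = Mul(Rational(1, 2), Pow(L, -1), Add(2, L)))
Function('V')(a) = Mul(4, a)
Function('D')(p) = Rational(17, 10) (Function('D')(p) = Add(2, Mul(-1, Mul(Rational(1, 2), Pow(-5, -1), Add(2, -5)))) = Add(2, Mul(-1, Mul(Rational(1, 2), Rational(-1, 5), -3))) = Add(2, Mul(-1, Rational(3, 10))) = Add(2, Rational(-3, 10)) = Rational(17, 10))
Add(Function('D')(-1), Mul(Add(8, Mul(-1, -20)), Function('V')(0))) = Add(Rational(17, 10), Mul(Add(8, Mul(-1, -20)), Mul(4, 0))) = Add(Rational(17, 10), Mul(Add(8, 20), 0)) = Add(Rational(17, 10), Mul(28, 0)) = Add(Rational(17, 10), 0) = Rational(17, 10)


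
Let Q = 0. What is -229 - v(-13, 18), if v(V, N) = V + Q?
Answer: -216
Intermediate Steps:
v(V, N) = V (v(V, N) = V + 0 = V)
-229 - v(-13, 18) = -229 - 1*(-13) = -229 + 13 = -216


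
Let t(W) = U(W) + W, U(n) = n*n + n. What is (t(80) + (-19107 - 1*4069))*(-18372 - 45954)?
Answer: 1068840816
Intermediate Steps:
U(n) = n + n² (U(n) = n² + n = n + n²)
t(W) = W + W*(1 + W) (t(W) = W*(1 + W) + W = W + W*(1 + W))
(t(80) + (-19107 - 1*4069))*(-18372 - 45954) = (80*(2 + 80) + (-19107 - 1*4069))*(-18372 - 45954) = (80*82 + (-19107 - 4069))*(-64326) = (6560 - 23176)*(-64326) = -16616*(-64326) = 1068840816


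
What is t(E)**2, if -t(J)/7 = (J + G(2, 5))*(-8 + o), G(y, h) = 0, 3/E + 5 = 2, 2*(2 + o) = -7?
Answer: 35721/4 ≈ 8930.3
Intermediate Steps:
o = -11/2 (o = -2 + (1/2)*(-7) = -2 - 7/2 = -11/2 ≈ -5.5000)
E = -1 (E = 3/(-5 + 2) = 3/(-3) = 3*(-1/3) = -1)
t(J) = 189*J/2 (t(J) = -7*(J + 0)*(-8 - 11/2) = -7*J*(-27)/2 = -(-189)*J/2 = 189*J/2)
t(E)**2 = ((189/2)*(-1))**2 = (-189/2)**2 = 35721/4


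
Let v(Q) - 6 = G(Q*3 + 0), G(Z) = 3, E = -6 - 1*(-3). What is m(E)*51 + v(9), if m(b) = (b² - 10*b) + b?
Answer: 1845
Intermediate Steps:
E = -3 (E = -6 + 3 = -3)
m(b) = b² - 9*b
v(Q) = 9 (v(Q) = 6 + 3 = 9)
m(E)*51 + v(9) = -3*(-9 - 3)*51 + 9 = -3*(-12)*51 + 9 = 36*51 + 9 = 1836 + 9 = 1845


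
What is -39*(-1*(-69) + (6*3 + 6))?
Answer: -3627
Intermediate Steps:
-39*(-1*(-69) + (6*3 + 6)) = -39*(69 + (18 + 6)) = -39*(69 + 24) = -39*93 = -3627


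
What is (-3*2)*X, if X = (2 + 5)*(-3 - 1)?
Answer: 168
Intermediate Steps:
X = -28 (X = 7*(-4) = -28)
(-3*2)*X = -3*2*(-28) = -6*(-28) = 168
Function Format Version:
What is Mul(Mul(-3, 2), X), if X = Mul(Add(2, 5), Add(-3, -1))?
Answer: 168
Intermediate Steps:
X = -28 (X = Mul(7, -4) = -28)
Mul(Mul(-3, 2), X) = Mul(Mul(-3, 2), -28) = Mul(-6, -28) = 168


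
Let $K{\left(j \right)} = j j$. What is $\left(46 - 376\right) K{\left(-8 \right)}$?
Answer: $-21120$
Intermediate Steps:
$K{\left(j \right)} = j^{2}$
$\left(46 - 376\right) K{\left(-8 \right)} = \left(46 - 376\right) \left(-8\right)^{2} = \left(-330\right) 64 = -21120$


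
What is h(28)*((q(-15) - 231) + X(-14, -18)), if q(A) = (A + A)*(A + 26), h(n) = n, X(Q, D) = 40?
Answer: -14588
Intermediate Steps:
q(A) = 2*A*(26 + A) (q(A) = (2*A)*(26 + A) = 2*A*(26 + A))
h(28)*((q(-15) - 231) + X(-14, -18)) = 28*((2*(-15)*(26 - 15) - 231) + 40) = 28*((2*(-15)*11 - 231) + 40) = 28*((-330 - 231) + 40) = 28*(-561 + 40) = 28*(-521) = -14588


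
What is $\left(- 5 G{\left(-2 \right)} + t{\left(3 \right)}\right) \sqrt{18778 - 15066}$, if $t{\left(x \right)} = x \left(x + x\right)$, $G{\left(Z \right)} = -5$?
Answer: $344 \sqrt{58} \approx 2619.8$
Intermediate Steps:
$t{\left(x \right)} = 2 x^{2}$ ($t{\left(x \right)} = x 2 x = 2 x^{2}$)
$\left(- 5 G{\left(-2 \right)} + t{\left(3 \right)}\right) \sqrt{18778 - 15066} = \left(\left(-5\right) \left(-5\right) + 2 \cdot 3^{2}\right) \sqrt{18778 - 15066} = \left(25 + 2 \cdot 9\right) \sqrt{3712} = \left(25 + 18\right) 8 \sqrt{58} = 43 \cdot 8 \sqrt{58} = 344 \sqrt{58}$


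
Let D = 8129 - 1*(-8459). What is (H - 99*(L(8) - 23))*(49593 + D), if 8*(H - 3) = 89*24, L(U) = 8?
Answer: 116147655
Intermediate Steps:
D = 16588 (D = 8129 + 8459 = 16588)
H = 270 (H = 3 + (89*24)/8 = 3 + (1/8)*2136 = 3 + 267 = 270)
(H - 99*(L(8) - 23))*(49593 + D) = (270 - 99*(8 - 23))*(49593 + 16588) = (270 - 99*(-15))*66181 = (270 + 1485)*66181 = 1755*66181 = 116147655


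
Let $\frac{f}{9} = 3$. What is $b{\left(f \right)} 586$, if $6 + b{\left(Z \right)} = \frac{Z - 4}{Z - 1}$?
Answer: $- \frac{38969}{13} \approx -2997.6$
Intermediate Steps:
$f = 27$ ($f = 9 \cdot 3 = 27$)
$b{\left(Z \right)} = -6 + \frac{-4 + Z}{-1 + Z}$ ($b{\left(Z \right)} = -6 + \frac{Z - 4}{Z - 1} = -6 + \frac{-4 + Z}{-1 + Z}$)
$b{\left(f \right)} 586 = \frac{2 - 135}{-1 + 27} \cdot 586 = \frac{2 - 135}{26} \cdot 586 = \frac{1}{26} \left(-133\right) 586 = \left(- \frac{133}{26}\right) 586 = - \frac{38969}{13}$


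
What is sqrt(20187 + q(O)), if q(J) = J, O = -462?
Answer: 5*sqrt(789) ≈ 140.45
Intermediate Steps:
sqrt(20187 + q(O)) = sqrt(20187 - 462) = sqrt(19725) = 5*sqrt(789)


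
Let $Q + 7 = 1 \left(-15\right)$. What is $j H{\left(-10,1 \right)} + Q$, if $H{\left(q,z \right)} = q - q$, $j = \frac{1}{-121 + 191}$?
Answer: $-22$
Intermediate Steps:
$Q = -22$ ($Q = -7 + 1 \left(-15\right) = -7 - 15 = -22$)
$j = \frac{1}{70} \approx 0.014286$
$H{\left(q,z \right)} = 0$
$j H{\left(-10,1 \right)} + Q = \frac{1}{70} \cdot 0 - 22 = 0 - 22 = -22$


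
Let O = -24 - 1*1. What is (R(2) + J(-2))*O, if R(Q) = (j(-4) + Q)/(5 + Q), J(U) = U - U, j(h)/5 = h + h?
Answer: 950/7 ≈ 135.71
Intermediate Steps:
j(h) = 10*h (j(h) = 5*(h + h) = 5*(2*h) = 10*h)
J(U) = 0
O = -25 (O = -24 - 1 = -25)
R(Q) = (-40 + Q)/(5 + Q) (R(Q) = (10*(-4) + Q)/(5 + Q) = (-40 + Q)/(5 + Q))
(R(2) + J(-2))*O = ((-40 + 2)/(5 + 2) + 0)*(-25) = (-38/7 + 0)*(-25) = -38/7*(-25) = 950/7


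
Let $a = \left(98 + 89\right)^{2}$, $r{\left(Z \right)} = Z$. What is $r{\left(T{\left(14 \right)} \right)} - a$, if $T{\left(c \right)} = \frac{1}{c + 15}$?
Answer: $- \frac{1014100}{29} \approx -34969.0$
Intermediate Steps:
$T{\left(c \right)} = \frac{1}{15 + c}$
$a = 34969$ ($a = 187^{2} = 34969$)
$r{\left(T{\left(14 \right)} \right)} - a = \frac{1}{15 + 14} - 34969 = \frac{1}{29} - 34969 = - \frac{1014100}{29}$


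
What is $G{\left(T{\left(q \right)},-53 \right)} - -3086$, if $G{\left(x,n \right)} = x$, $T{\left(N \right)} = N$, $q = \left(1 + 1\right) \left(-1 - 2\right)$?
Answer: $3080$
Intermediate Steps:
$q = -6$ ($q = 2 \left(-3\right) = -6$)
$G{\left(T{\left(q \right)},-53 \right)} - -3086 = -6 - -3086 = -6 + 3086 = 3080$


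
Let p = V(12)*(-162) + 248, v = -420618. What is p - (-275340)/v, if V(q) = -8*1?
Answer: 108193142/70103 ≈ 1543.3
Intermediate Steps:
V(q) = -8
p = 1544 (p = -8*(-162) + 248 = 1296 + 248 = 1544)
p - (-275340)/v = 1544 - (-275340)/(-420618) = 1544 - (-275340)*(-1)/420618 = 1544 - 1*45890/70103 = 1544 - 45890/70103 = 108193142/70103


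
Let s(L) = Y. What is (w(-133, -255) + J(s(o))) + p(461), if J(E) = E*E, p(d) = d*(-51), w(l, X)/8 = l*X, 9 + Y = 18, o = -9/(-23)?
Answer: 247890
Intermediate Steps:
o = 9/23 (o = -9*(-1/23) = 9/23 ≈ 0.39130)
Y = 9 (Y = -9 + 18 = 9)
w(l, X) = 8*X*l (w(l, X) = 8*(l*X) = 8*(X*l) = 8*X*l)
p(d) = -51*d
s(L) = 9
J(E) = E**2
(w(-133, -255) + J(s(o))) + p(461) = (8*(-255)*(-133) + 9**2) - 51*461 = (271320 + 81) - 23511 = 271401 - 23511 = 247890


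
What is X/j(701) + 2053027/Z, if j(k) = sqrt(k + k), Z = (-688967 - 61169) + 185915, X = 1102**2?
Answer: -2053027/564221 + 607202*sqrt(1402)/701 ≈ 32430.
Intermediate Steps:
X = 1214404
Z = -564221 (Z = -750136 + 185915 = -564221)
j(k) = sqrt(2)*sqrt(k) (j(k) = sqrt(2*k) = sqrt(2)*sqrt(k))
X/j(701) + 2053027/Z = 1214404/((sqrt(2)*sqrt(701))) + 2053027/(-564221) = 1214404/(sqrt(1402)) + 2053027*(-1/564221) = 1214404*(sqrt(1402)/1402) - 2053027/564221 = 607202*sqrt(1402)/701 - 2053027/564221 = -2053027/564221 + 607202*sqrt(1402)/701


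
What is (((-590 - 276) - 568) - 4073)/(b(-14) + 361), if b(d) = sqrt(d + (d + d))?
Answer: -1988027/130363 + 5507*I*sqrt(42)/130363 ≈ -15.25 + 0.27377*I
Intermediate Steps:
b(d) = sqrt(3)*sqrt(d) (b(d) = sqrt(d + 2*d) = sqrt(3*d) = sqrt(3)*sqrt(d))
(((-590 - 276) - 568) - 4073)/(b(-14) + 361) = (((-590 - 276) - 568) - 4073)/(sqrt(3)*sqrt(-14) + 361) = ((-866 - 568) - 4073)/(sqrt(3)*(I*sqrt(14)) + 361) = (-1434 - 4073)/(I*sqrt(42) + 361) = -5507/(361 + I*sqrt(42))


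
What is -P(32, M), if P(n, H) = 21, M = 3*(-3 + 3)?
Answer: -21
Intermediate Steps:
M = 0 (M = 3*0 = 0)
-P(32, M) = -1*21 = -21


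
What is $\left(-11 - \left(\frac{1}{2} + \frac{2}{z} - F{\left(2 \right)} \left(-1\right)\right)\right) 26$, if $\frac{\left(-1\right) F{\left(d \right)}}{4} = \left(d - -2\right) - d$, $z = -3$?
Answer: $- \frac{221}{3} \approx -73.667$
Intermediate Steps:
$F{\left(d \right)} = -8$ ($F{\left(d \right)} = - 4 \left(\left(d - -2\right) - d\right) = - 4 \left(\left(d + 2\right) - d\right) = - 4 \left(\left(2 + d\right) - d\right) = \left(-4\right) 2 = -8$)
$\left(-11 - \left(\frac{1}{2} + \frac{2}{z} - F{\left(2 \right)} \left(-1\right)\right)\right) 26 = \left(-11 - - \frac{49}{6}\right) 26 = \left(-11 + \left(8 - - \frac{1}{6}\right)\right) 26 = \left(-11 + \left(8 + \left(- \frac{1}{2} + \frac{2}{3}\right)\right)\right) 26 = \left(-11 + \left(8 + \frac{1}{6}\right)\right) 26 = \left(-11 + \frac{49}{6}\right) 26 = \left(- \frac{17}{6}\right) 26 = - \frac{221}{3}$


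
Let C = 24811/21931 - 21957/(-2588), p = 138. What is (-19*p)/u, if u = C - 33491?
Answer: 148817976216/1900317271313 ≈ 0.078312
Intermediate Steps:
C = 545749835/56757428 (C = 24811*(1/21931) - 21957*(-1/2588) = 24811/21931 + 21957/2588 = 545749835/56757428 ≈ 9.6155)
u = -1900317271313/56757428 (u = 545749835/56757428 - 33491 = -1900317271313/56757428 ≈ -33481.)
(-19*p)/u = (-19*138)/(-1900317271313/56757428) = -2622*(-56757428/1900317271313) = 148817976216/1900317271313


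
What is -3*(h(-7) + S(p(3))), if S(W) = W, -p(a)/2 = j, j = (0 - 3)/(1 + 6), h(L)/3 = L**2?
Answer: -3105/7 ≈ -443.57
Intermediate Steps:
h(L) = 3*L**2
j = -3/7 ≈ -0.42857
p(a) = 6/7 (p(a) = -2*(-3/7) = 6/7)
-3*(h(-7) + S(p(3))) = -3*(3*(-7)**2 + 6/7) = -3*(3*49 + 6/7) = -3*(147 + 6/7) = -3*1035/7 = -3105/7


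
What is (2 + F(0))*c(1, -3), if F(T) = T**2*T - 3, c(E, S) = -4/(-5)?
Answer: -4/5 ≈ -0.80000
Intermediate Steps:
c(E, S) = 4/5 (c(E, S) = -4*(-1/5) = 4/5)
F(T) = -3 + T**3 (F(T) = T**3 - 3 = -3 + T**3)
(2 + F(0))*c(1, -3) = (2 + (-3 + 0**3))*(4/5) = (2 + (-3 + 0))*(4/5) = (2 - 3)*(4/5) = -1*4/5 = -4/5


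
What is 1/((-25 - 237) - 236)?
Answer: -1/498 ≈ -0.0020080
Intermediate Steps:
1/((-25 - 237) - 236) = 1/(-262 - 236) = 1/(-498) = -1/498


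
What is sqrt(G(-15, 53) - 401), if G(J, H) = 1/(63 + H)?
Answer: I*sqrt(1348935)/58 ≈ 20.025*I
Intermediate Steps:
sqrt(G(-15, 53) - 401) = sqrt(1/(63 + 53) - 401) = sqrt(1/116 - 401) = sqrt(-46515/116) = I*sqrt(1348935)/58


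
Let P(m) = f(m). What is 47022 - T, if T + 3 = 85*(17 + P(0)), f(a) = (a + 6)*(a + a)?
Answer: 45580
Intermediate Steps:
f(a) = 2*a*(6 + a) (f(a) = (6 + a)*(2*a) = 2*a*(6 + a))
P(m) = 2*m*(6 + m)
T = 1442 (T = -3 + 85*(17 + 2*0*(6 + 0)) = -3 + 85*(17 + 2*0*6) = -3 + 85*(17 + 0) = -3 + 85*17 = -3 + 1445 = 1442)
47022 - T = 47022 - 1*1442 = 47022 - 1442 = 45580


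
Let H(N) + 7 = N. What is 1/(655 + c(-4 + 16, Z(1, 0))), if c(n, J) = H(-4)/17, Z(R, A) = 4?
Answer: 17/11124 ≈ 0.0015282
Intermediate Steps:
H(N) = -7 + N
c(n, J) = -11/17 (c(n, J) = (-7 - 4)/17 = -11*1/17 = -11/17)
1/(655 + c(-4 + 16, Z(1, 0))) = 1/(655 - 11/17) = 1/(11124/17) = 17/11124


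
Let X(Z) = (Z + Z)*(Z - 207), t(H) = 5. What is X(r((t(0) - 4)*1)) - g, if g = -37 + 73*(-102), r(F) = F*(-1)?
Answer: 7899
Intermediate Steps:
r(F) = -F
g = -7483 (g = -37 - 7446 = -7483)
X(Z) = 2*Z*(-207 + Z) (X(Z) = (2*Z)*(-207 + Z) = 2*Z*(-207 + Z))
X(r((t(0) - 4)*1)) - g = 2*(-(5 - 4))*(-207 - (5 - 4)) - 1*(-7483) = 2*(-1)*(-207 - 1) + 7483 = 2*(-1)*(-208) + 7483 = 416 + 7483 = 7899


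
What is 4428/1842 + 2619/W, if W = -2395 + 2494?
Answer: 97455/3377 ≈ 28.858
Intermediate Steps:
W = 99
4428/1842 + 2619/W = 4428/1842 + 2619/99 = 4428*(1/1842) + 2619*(1/99) = 738/307 + 291/11 = 97455/3377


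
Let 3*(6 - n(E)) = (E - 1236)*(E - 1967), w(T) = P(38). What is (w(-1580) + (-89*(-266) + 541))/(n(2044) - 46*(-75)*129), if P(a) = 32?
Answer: 72741/1272952 ≈ 0.057144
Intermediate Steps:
w(T) = 32
n(E) = 6 - (-1967 + E)*(-1236 + E)/3 (n(E) = 6 - (E - 1236)*(E - 1967)/3 = 6 - (-1236 + E)*(-1967 + E)/3 = 6 - (-1967 + E)*(-1236 + E)/3)
(w(-1580) + (-89*(-266) + 541))/(n(2044) - 46*(-75)*129) = (32 + (-89*(-266) + 541))/((-810398 - 1/3*2044**2 + (3203/3)*2044) - 46*(-75)*129) = (32 + (23674 + 541))/((-810398 - 1/3*4177936 + 6546932/3) + 3450*129) = (32 + 24215)/((-810398 - 4177936/3 + 6546932/3) + 445050) = 24247/(-62198/3 + 445050) = 24247/(1272952/3) = 24247*(3/1272952) = 72741/1272952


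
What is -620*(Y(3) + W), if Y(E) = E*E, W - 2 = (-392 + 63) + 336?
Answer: -11160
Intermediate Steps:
W = 9 (W = 2 + ((-392 + 63) + 336) = 2 + (-329 + 336) = 2 + 7 = 9)
Y(E) = E²
-620*(Y(3) + W) = -620*(3² + 9) = -620*(9 + 9) = -620*18 = -11160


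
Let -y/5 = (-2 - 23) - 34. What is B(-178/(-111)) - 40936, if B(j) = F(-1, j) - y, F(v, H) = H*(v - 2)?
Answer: -1525725/37 ≈ -41236.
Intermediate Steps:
F(v, H) = H*(-2 + v)
y = 295 (y = -5*((-2 - 23) - 34) = -5*(-25 - 34) = -5*(-59) = 295)
B(j) = -295 - 3*j (B(j) = j*(-2 - 1) - 1*295 = j*(-3) - 295 = -3*j - 295 = -295 - 3*j)
B(-178/(-111)) - 40936 = (-295 - (-534)/(-111)) - 40936 = (-295 - (-534)*(-1)/111) - 40936 = (-295 - 3*178/111) - 40936 = (-295 - 178/37) - 40936 = -11093/37 - 40936 = -1525725/37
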